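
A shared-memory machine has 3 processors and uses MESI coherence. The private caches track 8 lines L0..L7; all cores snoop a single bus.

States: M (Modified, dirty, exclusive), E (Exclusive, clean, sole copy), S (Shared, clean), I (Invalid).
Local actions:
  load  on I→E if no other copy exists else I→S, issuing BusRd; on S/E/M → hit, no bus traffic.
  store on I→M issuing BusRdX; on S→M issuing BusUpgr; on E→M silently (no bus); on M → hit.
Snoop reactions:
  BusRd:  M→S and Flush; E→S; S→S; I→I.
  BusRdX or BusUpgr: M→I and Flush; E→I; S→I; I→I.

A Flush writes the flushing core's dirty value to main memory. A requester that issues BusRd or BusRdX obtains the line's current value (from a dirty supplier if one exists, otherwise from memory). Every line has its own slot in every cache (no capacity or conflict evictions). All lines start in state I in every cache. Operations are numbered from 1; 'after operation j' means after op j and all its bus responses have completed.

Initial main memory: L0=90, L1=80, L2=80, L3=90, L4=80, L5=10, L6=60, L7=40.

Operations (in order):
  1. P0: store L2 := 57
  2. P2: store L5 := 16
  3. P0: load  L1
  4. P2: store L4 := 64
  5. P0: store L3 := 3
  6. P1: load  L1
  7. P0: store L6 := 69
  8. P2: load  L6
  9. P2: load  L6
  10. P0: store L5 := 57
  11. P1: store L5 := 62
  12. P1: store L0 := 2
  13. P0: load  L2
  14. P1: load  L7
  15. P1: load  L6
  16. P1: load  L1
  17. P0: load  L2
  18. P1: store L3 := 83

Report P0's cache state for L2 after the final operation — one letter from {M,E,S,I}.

state = M

1. P0: store L2 := 57  bus=[BusRdX]  L2: P0=M P1=I P2=I  mem[L2]=80
2. P2: store L5 := 16  bus=[BusRdX]  L5: P0=I P1=I P2=M  mem[L5]=10
3. P0: load  L1  bus=[BusRd]  L1: P0=E P1=I P2=I  mem[L1]=80
4. P2: store L4 := 64  bus=[BusRdX]  L4: P0=I P1=I P2=M  mem[L4]=80
5. P0: store L3 := 3  bus=[BusRdX]  L3: P0=M P1=I P2=I  mem[L3]=90
6. P1: load  L1  bus=[BusRd]  L1: P0=S P1=S P2=I  mem[L1]=80
7. P0: store L6 := 69  bus=[BusRdX]  L6: P0=M P1=I P2=I  mem[L6]=60
8. P2: load  L6  bus=[BusRd,Flush]  L6: P0=S P1=I P2=S  mem[L6]=69
9. P2: load  L6  bus=[-]  L6: P0=S P1=I P2=S  mem[L6]=69
10. P0: store L5 := 57  bus=[BusRdX,Flush]  L5: P0=M P1=I P2=I  mem[L5]=16
11. P1: store L5 := 62  bus=[BusRdX,Flush]  L5: P0=I P1=M P2=I  mem[L5]=57
12. P1: store L0 := 2  bus=[BusRdX]  L0: P0=I P1=M P2=I  mem[L0]=90
13. P0: load  L2  bus=[-]  L2: P0=M P1=I P2=I  mem[L2]=80
14. P1: load  L7  bus=[BusRd]  L7: P0=I P1=E P2=I  mem[L7]=40
15. P1: load  L6  bus=[BusRd]  L6: P0=S P1=S P2=S  mem[L6]=69
16. P1: load  L1  bus=[-]  L1: P0=S P1=S P2=I  mem[L1]=80
17. P0: load  L2  bus=[-]  L2: P0=M P1=I P2=I  mem[L2]=80
18. P1: store L3 := 83  bus=[BusRdX,Flush]  L3: P0=I P1=M P2=I  mem[L3]=3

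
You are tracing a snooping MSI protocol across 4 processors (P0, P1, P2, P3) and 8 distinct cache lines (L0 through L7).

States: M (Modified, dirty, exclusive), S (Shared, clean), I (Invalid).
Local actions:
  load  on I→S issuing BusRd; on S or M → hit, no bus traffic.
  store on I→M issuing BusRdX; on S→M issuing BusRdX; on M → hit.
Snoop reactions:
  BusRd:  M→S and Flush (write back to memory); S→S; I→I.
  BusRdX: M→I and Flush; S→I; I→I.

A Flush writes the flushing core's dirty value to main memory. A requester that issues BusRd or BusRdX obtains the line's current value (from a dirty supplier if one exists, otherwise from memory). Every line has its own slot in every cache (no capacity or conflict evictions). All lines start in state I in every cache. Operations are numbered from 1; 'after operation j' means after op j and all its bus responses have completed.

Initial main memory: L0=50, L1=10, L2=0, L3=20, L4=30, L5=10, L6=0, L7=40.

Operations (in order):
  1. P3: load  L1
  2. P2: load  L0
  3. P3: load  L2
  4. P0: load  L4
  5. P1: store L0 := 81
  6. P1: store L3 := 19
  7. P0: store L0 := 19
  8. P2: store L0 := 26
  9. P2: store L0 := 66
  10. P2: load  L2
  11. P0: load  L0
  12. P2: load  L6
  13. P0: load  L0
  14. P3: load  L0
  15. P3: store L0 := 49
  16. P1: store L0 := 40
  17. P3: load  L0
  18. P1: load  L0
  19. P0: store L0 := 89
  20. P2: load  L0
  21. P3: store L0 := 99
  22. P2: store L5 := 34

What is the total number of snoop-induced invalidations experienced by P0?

invalidations = 3

1. P3: load  L1  bus=[BusRd]  L1: P0=I P1=I P2=I P3=S  mem[L1]=10
2. P2: load  L0  bus=[BusRd]  L0: P0=I P1=I P2=S P3=I  mem[L0]=50
3. P3: load  L2  bus=[BusRd]  L2: P0=I P1=I P2=I P3=S  mem[L2]=0
4. P0: load  L4  bus=[BusRd]  L4: P0=S P1=I P2=I P3=I  mem[L4]=30
5. P1: store L0 := 81  bus=[BusRdX]  L0: P0=I P1=M P2=I P3=I  mem[L0]=50
6. P1: store L3 := 19  bus=[BusRdX]  L3: P0=I P1=M P2=I P3=I  mem[L3]=20
7. P0: store L0 := 19  bus=[BusRdX,Flush]  L0: P0=M P1=I P2=I P3=I  mem[L0]=81
8. P2: store L0 := 26  bus=[BusRdX,Flush]  L0: P0=I P1=I P2=M P3=I  mem[L0]=19
9. P2: store L0 := 66  bus=[-]  L0: P0=I P1=I P2=M P3=I  mem[L0]=19
10. P2: load  L2  bus=[BusRd]  L2: P0=I P1=I P2=S P3=S  mem[L2]=0
11. P0: load  L0  bus=[BusRd,Flush]  L0: P0=S P1=I P2=S P3=I  mem[L0]=66
12. P2: load  L6  bus=[BusRd]  L6: P0=I P1=I P2=S P3=I  mem[L6]=0
13. P0: load  L0  bus=[-]  L0: P0=S P1=I P2=S P3=I  mem[L0]=66
14. P3: load  L0  bus=[BusRd]  L0: P0=S P1=I P2=S P3=S  mem[L0]=66
15. P3: store L0 := 49  bus=[BusRdX]  L0: P0=I P1=I P2=I P3=M  mem[L0]=66
16. P1: store L0 := 40  bus=[BusRdX,Flush]  L0: P0=I P1=M P2=I P3=I  mem[L0]=49
17. P3: load  L0  bus=[BusRd,Flush]  L0: P0=I P1=S P2=I P3=S  mem[L0]=40
18. P1: load  L0  bus=[-]  L0: P0=I P1=S P2=I P3=S  mem[L0]=40
19. P0: store L0 := 89  bus=[BusRdX]  L0: P0=M P1=I P2=I P3=I  mem[L0]=40
20. P2: load  L0  bus=[BusRd,Flush]  L0: P0=S P1=I P2=S P3=I  mem[L0]=89
21. P3: store L0 := 99  bus=[BusRdX]  L0: P0=I P1=I P2=I P3=M  mem[L0]=89
22. P2: store L5 := 34  bus=[BusRdX]  L5: P0=I P1=I P2=M P3=I  mem[L5]=10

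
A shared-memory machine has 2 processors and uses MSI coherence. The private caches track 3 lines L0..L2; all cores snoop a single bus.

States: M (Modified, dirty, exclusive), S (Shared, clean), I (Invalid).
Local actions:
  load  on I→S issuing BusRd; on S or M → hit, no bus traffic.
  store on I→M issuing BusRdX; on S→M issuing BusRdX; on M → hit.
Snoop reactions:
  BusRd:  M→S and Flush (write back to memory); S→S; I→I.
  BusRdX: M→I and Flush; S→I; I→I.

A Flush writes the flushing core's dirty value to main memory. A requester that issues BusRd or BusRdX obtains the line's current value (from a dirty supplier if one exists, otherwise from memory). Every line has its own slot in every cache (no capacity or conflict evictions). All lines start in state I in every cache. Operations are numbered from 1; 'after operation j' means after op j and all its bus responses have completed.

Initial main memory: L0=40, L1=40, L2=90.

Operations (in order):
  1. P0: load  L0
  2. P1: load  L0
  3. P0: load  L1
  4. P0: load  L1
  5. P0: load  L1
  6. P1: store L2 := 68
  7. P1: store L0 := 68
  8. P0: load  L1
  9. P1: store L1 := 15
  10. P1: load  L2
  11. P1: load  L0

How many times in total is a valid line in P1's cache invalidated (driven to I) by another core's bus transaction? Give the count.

invalidations = 0

  op1 P0: load  L0 → S/I on L0; bus BusRd; mem=40
  op2 P1: load  L0 → S/S on L0; bus BusRd; mem=40
  op3 P0: load  L1 → S/I on L1; bus BusRd; mem=40
  op4 P0: load  L1 → S/I on L1; bus (none); mem=40
  op5 P0: load  L1 → S/I on L1; bus (none); mem=40
  op6 P1: store L2 := 68 → I/M on L2; bus BusRdX; mem=90
  op7 P1: store L0 := 68 → I/M on L0; bus BusRdX; mem=40
  op8 P0: load  L1 → S/I on L1; bus (none); mem=40
  op9 P1: store L1 := 15 → I/M on L1; bus BusRdX; mem=40
  op10 P1: load  L2 → I/M on L2; bus (none); mem=90
  op11 P1: load  L0 → I/M on L0; bus (none); mem=40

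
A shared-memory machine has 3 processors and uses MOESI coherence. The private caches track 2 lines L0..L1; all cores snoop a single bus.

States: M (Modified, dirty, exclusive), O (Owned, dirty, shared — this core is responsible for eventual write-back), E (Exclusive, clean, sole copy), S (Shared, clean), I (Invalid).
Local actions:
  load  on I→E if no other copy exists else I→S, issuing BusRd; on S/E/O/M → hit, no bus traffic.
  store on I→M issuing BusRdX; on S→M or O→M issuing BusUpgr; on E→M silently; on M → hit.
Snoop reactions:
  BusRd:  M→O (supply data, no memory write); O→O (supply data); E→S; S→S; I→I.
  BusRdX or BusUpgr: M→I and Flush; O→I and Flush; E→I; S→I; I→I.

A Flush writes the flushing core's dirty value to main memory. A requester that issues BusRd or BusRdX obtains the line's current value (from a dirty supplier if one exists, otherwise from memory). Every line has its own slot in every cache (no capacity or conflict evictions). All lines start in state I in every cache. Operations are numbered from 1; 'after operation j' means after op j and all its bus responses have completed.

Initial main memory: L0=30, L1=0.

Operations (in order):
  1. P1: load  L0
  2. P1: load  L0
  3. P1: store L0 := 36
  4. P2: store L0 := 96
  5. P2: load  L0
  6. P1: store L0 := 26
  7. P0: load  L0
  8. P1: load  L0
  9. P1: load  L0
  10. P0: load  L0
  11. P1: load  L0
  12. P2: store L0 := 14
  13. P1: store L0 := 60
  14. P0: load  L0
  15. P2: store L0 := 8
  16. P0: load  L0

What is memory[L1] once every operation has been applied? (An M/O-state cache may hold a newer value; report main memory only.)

memory[L1] = 0

step 1: P1: load  L0  ⟶  IEI  (L0)  txn=BusRd  M[L0]=30
step 2: P1: load  L0  ⟶  IEI  (L0)  txn=∅  M[L0]=30
step 3: P1: store L0 := 36  ⟶  IMI  (L0)  txn=∅  M[L0]=30
step 4: P2: store L0 := 96  ⟶  IIM  (L0)  txn=BusRdX+Flush  M[L0]=36
step 5: P2: load  L0  ⟶  IIM  (L0)  txn=∅  M[L0]=36
step 6: P1: store L0 := 26  ⟶  IMI  (L0)  txn=BusRdX+Flush  M[L0]=96
step 7: P0: load  L0  ⟶  SOI  (L0)  txn=BusRd  M[L0]=96
step 8: P1: load  L0  ⟶  SOI  (L0)  txn=∅  M[L0]=96
step 9: P1: load  L0  ⟶  SOI  (L0)  txn=∅  M[L0]=96
step 10: P0: load  L0  ⟶  SOI  (L0)  txn=∅  M[L0]=96
step 11: P1: load  L0  ⟶  SOI  (L0)  txn=∅  M[L0]=96
step 12: P2: store L0 := 14  ⟶  IIM  (L0)  txn=BusRdX+Flush  M[L0]=26
step 13: P1: store L0 := 60  ⟶  IMI  (L0)  txn=BusRdX+Flush  M[L0]=14
step 14: P0: load  L0  ⟶  SOI  (L0)  txn=BusRd  M[L0]=14
step 15: P2: store L0 := 8  ⟶  IIM  (L0)  txn=BusRdX+Flush  M[L0]=60
step 16: P0: load  L0  ⟶  SIO  (L0)  txn=BusRd  M[L0]=60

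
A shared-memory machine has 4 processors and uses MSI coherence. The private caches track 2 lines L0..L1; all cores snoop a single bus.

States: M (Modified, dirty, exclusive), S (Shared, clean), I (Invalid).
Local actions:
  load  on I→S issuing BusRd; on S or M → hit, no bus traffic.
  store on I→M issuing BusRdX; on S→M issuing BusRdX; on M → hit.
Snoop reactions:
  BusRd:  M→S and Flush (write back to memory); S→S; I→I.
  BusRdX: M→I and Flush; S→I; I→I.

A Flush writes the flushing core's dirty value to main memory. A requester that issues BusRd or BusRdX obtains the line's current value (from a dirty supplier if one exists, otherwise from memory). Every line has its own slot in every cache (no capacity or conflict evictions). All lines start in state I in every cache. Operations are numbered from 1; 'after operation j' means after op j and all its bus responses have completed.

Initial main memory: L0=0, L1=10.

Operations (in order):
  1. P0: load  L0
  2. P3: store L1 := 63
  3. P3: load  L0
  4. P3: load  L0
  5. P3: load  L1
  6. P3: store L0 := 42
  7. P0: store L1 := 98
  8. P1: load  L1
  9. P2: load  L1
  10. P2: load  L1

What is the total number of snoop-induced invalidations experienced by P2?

[1] P0: load  L0 | P0:S(0), P1:I, P2:I, P3:I | bus: BusRd
[2] P3: store L1 := 63 | P0:I, P1:I, P2:I, P3:M(63) | bus: BusRdX
[3] P3: load  L0 | P0:S(0), P1:I, P2:I, P3:S(0) | bus: BusRd
[4] P3: load  L0 | P0:S(0), P1:I, P2:I, P3:S(0) | bus: none
[5] P3: load  L1 | P0:I, P1:I, P2:I, P3:M(63) | bus: none
[6] P3: store L0 := 42 | P0:I, P1:I, P2:I, P3:M(42) | bus: BusRdX
[7] P0: store L1 := 98 | P0:M(98), P1:I, P2:I, P3:I | bus: BusRdX,Flush
[8] P1: load  L1 | P0:S(98), P1:S(98), P2:I, P3:I | bus: BusRd,Flush
[9] P2: load  L1 | P0:S(98), P1:S(98), P2:S(98), P3:I | bus: BusRd
[10] P2: load  L1 | P0:S(98), P1:S(98), P2:S(98), P3:I | bus: none

invalidations = 0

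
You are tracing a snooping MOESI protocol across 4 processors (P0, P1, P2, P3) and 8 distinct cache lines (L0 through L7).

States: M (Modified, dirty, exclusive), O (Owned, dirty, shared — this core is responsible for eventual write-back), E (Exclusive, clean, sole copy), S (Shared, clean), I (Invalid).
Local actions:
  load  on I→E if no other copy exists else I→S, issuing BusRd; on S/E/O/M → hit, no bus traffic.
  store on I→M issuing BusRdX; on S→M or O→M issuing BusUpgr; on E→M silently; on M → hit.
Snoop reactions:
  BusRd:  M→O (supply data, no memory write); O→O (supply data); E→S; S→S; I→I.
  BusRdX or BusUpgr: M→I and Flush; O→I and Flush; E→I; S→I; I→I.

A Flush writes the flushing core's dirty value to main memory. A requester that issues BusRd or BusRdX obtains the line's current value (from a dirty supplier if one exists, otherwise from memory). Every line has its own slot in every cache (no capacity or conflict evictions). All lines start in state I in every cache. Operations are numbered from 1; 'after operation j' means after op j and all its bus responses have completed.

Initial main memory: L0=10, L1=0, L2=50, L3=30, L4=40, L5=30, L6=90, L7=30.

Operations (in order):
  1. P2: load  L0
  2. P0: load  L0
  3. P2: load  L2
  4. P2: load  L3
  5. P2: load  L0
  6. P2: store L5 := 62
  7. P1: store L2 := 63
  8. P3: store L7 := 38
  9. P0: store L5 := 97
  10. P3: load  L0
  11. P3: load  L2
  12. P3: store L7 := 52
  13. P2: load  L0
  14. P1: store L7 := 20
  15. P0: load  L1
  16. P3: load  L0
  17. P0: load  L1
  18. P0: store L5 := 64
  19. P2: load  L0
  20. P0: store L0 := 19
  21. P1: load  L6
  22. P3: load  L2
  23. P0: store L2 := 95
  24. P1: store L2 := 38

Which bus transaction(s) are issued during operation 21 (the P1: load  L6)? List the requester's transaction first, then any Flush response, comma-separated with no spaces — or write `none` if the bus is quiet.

  op1 P2: load  L0 → I/I/E/I on L0; bus BusRd; mem=10
  op2 P0: load  L0 → S/I/S/I on L0; bus BusRd; mem=10
  op3 P2: load  L2 → I/I/E/I on L2; bus BusRd; mem=50
  op4 P2: load  L3 → I/I/E/I on L3; bus BusRd; mem=30
  op5 P2: load  L0 → S/I/S/I on L0; bus (none); mem=10
  op6 P2: store L5 := 62 → I/I/M/I on L5; bus BusRdX; mem=30
  op7 P1: store L2 := 63 → I/M/I/I on L2; bus BusRdX; mem=50
  op8 P3: store L7 := 38 → I/I/I/M on L7; bus BusRdX; mem=30
  op9 P0: store L5 := 97 → M/I/I/I on L5; bus BusRdX Flush; mem=62
  op10 P3: load  L0 → S/I/S/S on L0; bus BusRd; mem=10
  op11 P3: load  L2 → I/O/I/S on L2; bus BusRd; mem=50
  op12 P3: store L7 := 52 → I/I/I/M on L7; bus (none); mem=30
  op13 P2: load  L0 → S/I/S/S on L0; bus (none); mem=10
  op14 P1: store L7 := 20 → I/M/I/I on L7; bus BusRdX Flush; mem=52
  op15 P0: load  L1 → E/I/I/I on L1; bus BusRd; mem=0
  op16 P3: load  L0 → S/I/S/S on L0; bus (none); mem=10
  op17 P0: load  L1 → E/I/I/I on L1; bus (none); mem=0
  op18 P0: store L5 := 64 → M/I/I/I on L5; bus (none); mem=62
  op19 P2: load  L0 → S/I/S/S on L0; bus (none); mem=10
  op20 P0: store L0 := 19 → M/I/I/I on L0; bus BusUpgr; mem=10
  op21 P1: load  L6 → I/E/I/I on L6; bus BusRd; mem=90
  op22 P3: load  L2 → I/O/I/S on L2; bus (none); mem=50
  op23 P0: store L2 := 95 → M/I/I/I on L2; bus BusRdX Flush; mem=63
  op24 P1: store L2 := 38 → I/M/I/I on L2; bus BusRdX Flush; mem=95

bus = BusRd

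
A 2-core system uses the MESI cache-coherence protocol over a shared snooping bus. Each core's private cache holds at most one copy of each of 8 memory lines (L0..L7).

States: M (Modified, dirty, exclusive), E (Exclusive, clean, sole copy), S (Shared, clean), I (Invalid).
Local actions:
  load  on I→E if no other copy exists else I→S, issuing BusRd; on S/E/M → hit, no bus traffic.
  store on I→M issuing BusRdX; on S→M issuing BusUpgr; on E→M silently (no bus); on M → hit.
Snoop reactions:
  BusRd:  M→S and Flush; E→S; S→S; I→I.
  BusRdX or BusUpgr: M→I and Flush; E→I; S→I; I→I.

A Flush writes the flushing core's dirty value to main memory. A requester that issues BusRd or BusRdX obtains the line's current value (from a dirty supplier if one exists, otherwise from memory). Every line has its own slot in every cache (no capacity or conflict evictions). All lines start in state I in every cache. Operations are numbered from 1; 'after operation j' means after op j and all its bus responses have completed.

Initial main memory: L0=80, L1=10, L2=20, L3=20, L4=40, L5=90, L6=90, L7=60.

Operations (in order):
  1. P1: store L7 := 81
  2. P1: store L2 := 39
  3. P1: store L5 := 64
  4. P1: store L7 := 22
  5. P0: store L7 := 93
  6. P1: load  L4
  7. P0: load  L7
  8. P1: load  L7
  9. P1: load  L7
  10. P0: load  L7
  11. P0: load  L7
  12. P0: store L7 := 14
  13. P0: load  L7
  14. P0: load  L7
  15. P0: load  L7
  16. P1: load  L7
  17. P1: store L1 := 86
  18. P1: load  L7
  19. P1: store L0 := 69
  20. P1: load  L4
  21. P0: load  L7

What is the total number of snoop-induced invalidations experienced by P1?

invalidations = 2

step 1: P1: store L7 := 81  ⟶  IM  (L7)  txn=BusRdX  M[L7]=60
step 2: P1: store L2 := 39  ⟶  IM  (L2)  txn=BusRdX  M[L2]=20
step 3: P1: store L5 := 64  ⟶  IM  (L5)  txn=BusRdX  M[L5]=90
step 4: P1: store L7 := 22  ⟶  IM  (L7)  txn=∅  M[L7]=60
step 5: P0: store L7 := 93  ⟶  MI  (L7)  txn=BusRdX+Flush  M[L7]=22
step 6: P1: load  L4  ⟶  IE  (L4)  txn=BusRd  M[L4]=40
step 7: P0: load  L7  ⟶  MI  (L7)  txn=∅  M[L7]=22
step 8: P1: load  L7  ⟶  SS  (L7)  txn=BusRd+Flush  M[L7]=93
step 9: P1: load  L7  ⟶  SS  (L7)  txn=∅  M[L7]=93
step 10: P0: load  L7  ⟶  SS  (L7)  txn=∅  M[L7]=93
step 11: P0: load  L7  ⟶  SS  (L7)  txn=∅  M[L7]=93
step 12: P0: store L7 := 14  ⟶  MI  (L7)  txn=BusUpgr  M[L7]=93
step 13: P0: load  L7  ⟶  MI  (L7)  txn=∅  M[L7]=93
step 14: P0: load  L7  ⟶  MI  (L7)  txn=∅  M[L7]=93
step 15: P0: load  L7  ⟶  MI  (L7)  txn=∅  M[L7]=93
step 16: P1: load  L7  ⟶  SS  (L7)  txn=BusRd+Flush  M[L7]=14
step 17: P1: store L1 := 86  ⟶  IM  (L1)  txn=BusRdX  M[L1]=10
step 18: P1: load  L7  ⟶  SS  (L7)  txn=∅  M[L7]=14
step 19: P1: store L0 := 69  ⟶  IM  (L0)  txn=BusRdX  M[L0]=80
step 20: P1: load  L4  ⟶  IE  (L4)  txn=∅  M[L4]=40
step 21: P0: load  L7  ⟶  SS  (L7)  txn=∅  M[L7]=14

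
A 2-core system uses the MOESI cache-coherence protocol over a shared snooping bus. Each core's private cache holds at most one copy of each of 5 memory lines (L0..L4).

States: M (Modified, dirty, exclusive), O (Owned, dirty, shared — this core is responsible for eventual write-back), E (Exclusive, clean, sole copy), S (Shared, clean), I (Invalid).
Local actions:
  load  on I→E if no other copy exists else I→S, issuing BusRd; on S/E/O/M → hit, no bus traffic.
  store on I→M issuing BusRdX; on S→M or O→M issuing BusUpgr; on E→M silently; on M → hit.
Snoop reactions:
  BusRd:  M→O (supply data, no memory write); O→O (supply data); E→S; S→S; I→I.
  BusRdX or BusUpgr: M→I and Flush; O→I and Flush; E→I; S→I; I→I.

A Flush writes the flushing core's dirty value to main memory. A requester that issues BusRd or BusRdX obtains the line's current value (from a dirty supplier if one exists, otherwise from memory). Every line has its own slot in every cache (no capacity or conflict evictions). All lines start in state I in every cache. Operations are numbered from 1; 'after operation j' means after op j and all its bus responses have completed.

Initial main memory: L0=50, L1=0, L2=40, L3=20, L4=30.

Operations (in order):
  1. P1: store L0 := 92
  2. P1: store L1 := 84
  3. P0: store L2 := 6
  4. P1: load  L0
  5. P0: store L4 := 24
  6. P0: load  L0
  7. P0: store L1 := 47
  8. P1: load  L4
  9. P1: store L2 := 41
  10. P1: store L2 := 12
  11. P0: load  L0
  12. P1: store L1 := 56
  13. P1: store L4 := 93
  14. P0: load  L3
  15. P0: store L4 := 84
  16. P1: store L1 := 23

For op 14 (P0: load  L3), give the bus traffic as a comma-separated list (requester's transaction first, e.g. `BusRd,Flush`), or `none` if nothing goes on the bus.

bus = BusRd

  op1 P1: store L0 := 92 → I/M on L0; bus BusRdX; mem=50
  op2 P1: store L1 := 84 → I/M on L1; bus BusRdX; mem=0
  op3 P0: store L2 := 6 → M/I on L2; bus BusRdX; mem=40
  op4 P1: load  L0 → I/M on L0; bus (none); mem=50
  op5 P0: store L4 := 24 → M/I on L4; bus BusRdX; mem=30
  op6 P0: load  L0 → S/O on L0; bus BusRd; mem=50
  op7 P0: store L1 := 47 → M/I on L1; bus BusRdX Flush; mem=84
  op8 P1: load  L4 → O/S on L4; bus BusRd; mem=30
  op9 P1: store L2 := 41 → I/M on L2; bus BusRdX Flush; mem=6
  op10 P1: store L2 := 12 → I/M on L2; bus (none); mem=6
  op11 P0: load  L0 → S/O on L0; bus (none); mem=50
  op12 P1: store L1 := 56 → I/M on L1; bus BusRdX Flush; mem=47
  op13 P1: store L4 := 93 → I/M on L4; bus BusUpgr Flush; mem=24
  op14 P0: load  L3 → E/I on L3; bus BusRd; mem=20
  op15 P0: store L4 := 84 → M/I on L4; bus BusRdX Flush; mem=93
  op16 P1: store L1 := 23 → I/M on L1; bus (none); mem=47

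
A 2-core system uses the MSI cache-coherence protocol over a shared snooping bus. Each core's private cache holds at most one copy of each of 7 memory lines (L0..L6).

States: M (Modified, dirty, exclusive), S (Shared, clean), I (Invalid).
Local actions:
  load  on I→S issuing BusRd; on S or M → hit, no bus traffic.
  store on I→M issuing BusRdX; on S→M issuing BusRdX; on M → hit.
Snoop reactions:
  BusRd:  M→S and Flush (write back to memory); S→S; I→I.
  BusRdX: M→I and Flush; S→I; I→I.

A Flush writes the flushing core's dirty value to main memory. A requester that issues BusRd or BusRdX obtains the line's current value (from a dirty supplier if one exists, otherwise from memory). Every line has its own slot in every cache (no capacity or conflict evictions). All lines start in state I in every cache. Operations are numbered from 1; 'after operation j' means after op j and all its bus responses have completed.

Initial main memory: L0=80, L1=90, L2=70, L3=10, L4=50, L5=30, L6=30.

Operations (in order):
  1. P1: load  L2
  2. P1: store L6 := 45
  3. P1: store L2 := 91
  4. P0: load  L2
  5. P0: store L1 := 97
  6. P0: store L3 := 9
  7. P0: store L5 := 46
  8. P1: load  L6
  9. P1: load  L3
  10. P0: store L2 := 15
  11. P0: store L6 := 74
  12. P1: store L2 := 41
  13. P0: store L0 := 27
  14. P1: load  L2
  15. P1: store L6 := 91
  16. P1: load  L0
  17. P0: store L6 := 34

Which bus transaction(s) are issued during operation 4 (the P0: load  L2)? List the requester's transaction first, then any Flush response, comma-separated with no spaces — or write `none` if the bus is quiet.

bus = BusRd,Flush

step 1: P1: load  L2  ⟶  IS  (L2)  txn=BusRd  M[L2]=70
step 2: P1: store L6 := 45  ⟶  IM  (L6)  txn=BusRdX  M[L6]=30
step 3: P1: store L2 := 91  ⟶  IM  (L2)  txn=BusRdX  M[L2]=70
step 4: P0: load  L2  ⟶  SS  (L2)  txn=BusRd+Flush  M[L2]=91
step 5: P0: store L1 := 97  ⟶  MI  (L1)  txn=BusRdX  M[L1]=90
step 6: P0: store L3 := 9  ⟶  MI  (L3)  txn=BusRdX  M[L3]=10
step 7: P0: store L5 := 46  ⟶  MI  (L5)  txn=BusRdX  M[L5]=30
step 8: P1: load  L6  ⟶  IM  (L6)  txn=∅  M[L6]=30
step 9: P1: load  L3  ⟶  SS  (L3)  txn=BusRd+Flush  M[L3]=9
step 10: P0: store L2 := 15  ⟶  MI  (L2)  txn=BusRdX  M[L2]=91
step 11: P0: store L6 := 74  ⟶  MI  (L6)  txn=BusRdX+Flush  M[L6]=45
step 12: P1: store L2 := 41  ⟶  IM  (L2)  txn=BusRdX+Flush  M[L2]=15
step 13: P0: store L0 := 27  ⟶  MI  (L0)  txn=BusRdX  M[L0]=80
step 14: P1: load  L2  ⟶  IM  (L2)  txn=∅  M[L2]=15
step 15: P1: store L6 := 91  ⟶  IM  (L6)  txn=BusRdX+Flush  M[L6]=74
step 16: P1: load  L0  ⟶  SS  (L0)  txn=BusRd+Flush  M[L0]=27
step 17: P0: store L6 := 34  ⟶  MI  (L6)  txn=BusRdX+Flush  M[L6]=91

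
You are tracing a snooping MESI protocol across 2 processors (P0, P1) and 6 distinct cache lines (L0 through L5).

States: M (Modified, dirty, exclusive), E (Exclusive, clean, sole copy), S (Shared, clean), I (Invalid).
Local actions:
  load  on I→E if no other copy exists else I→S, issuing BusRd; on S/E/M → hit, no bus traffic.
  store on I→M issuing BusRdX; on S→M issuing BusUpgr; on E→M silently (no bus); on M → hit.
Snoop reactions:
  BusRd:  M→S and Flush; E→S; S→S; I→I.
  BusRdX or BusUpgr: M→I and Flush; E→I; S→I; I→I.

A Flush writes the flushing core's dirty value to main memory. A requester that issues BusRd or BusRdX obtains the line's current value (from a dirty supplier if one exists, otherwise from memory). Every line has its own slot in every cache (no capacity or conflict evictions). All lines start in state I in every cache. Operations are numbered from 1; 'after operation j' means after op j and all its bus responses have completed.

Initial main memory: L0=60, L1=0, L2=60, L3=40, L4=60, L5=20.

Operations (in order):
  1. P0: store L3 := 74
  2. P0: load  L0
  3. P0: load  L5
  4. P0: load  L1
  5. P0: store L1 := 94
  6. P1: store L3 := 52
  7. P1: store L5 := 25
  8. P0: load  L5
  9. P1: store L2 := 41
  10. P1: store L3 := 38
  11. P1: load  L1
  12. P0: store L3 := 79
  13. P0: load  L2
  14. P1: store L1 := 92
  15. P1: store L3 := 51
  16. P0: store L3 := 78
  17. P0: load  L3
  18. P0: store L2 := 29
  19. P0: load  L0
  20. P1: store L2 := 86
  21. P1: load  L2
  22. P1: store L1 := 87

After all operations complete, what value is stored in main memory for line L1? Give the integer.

  op1 P0: store L3 := 74 → M/I on L3; bus BusRdX; mem=40
  op2 P0: load  L0 → E/I on L0; bus BusRd; mem=60
  op3 P0: load  L5 → E/I on L5; bus BusRd; mem=20
  op4 P0: load  L1 → E/I on L1; bus BusRd; mem=0
  op5 P0: store L1 := 94 → M/I on L1; bus (none); mem=0
  op6 P1: store L3 := 52 → I/M on L3; bus BusRdX Flush; mem=74
  op7 P1: store L5 := 25 → I/M on L5; bus BusRdX; mem=20
  op8 P0: load  L5 → S/S on L5; bus BusRd Flush; mem=25
  op9 P1: store L2 := 41 → I/M on L2; bus BusRdX; mem=60
  op10 P1: store L3 := 38 → I/M on L3; bus (none); mem=74
  op11 P1: load  L1 → S/S on L1; bus BusRd Flush; mem=94
  op12 P0: store L3 := 79 → M/I on L3; bus BusRdX Flush; mem=38
  op13 P0: load  L2 → S/S on L2; bus BusRd Flush; mem=41
  op14 P1: store L1 := 92 → I/M on L1; bus BusUpgr; mem=94
  op15 P1: store L3 := 51 → I/M on L3; bus BusRdX Flush; mem=79
  op16 P0: store L3 := 78 → M/I on L3; bus BusRdX Flush; mem=51
  op17 P0: load  L3 → M/I on L3; bus (none); mem=51
  op18 P0: store L2 := 29 → M/I on L2; bus BusUpgr; mem=41
  op19 P0: load  L0 → E/I on L0; bus (none); mem=60
  op20 P1: store L2 := 86 → I/M on L2; bus BusRdX Flush; mem=29
  op21 P1: load  L2 → I/M on L2; bus (none); mem=29
  op22 P1: store L1 := 87 → I/M on L1; bus (none); mem=94

memory[L1] = 94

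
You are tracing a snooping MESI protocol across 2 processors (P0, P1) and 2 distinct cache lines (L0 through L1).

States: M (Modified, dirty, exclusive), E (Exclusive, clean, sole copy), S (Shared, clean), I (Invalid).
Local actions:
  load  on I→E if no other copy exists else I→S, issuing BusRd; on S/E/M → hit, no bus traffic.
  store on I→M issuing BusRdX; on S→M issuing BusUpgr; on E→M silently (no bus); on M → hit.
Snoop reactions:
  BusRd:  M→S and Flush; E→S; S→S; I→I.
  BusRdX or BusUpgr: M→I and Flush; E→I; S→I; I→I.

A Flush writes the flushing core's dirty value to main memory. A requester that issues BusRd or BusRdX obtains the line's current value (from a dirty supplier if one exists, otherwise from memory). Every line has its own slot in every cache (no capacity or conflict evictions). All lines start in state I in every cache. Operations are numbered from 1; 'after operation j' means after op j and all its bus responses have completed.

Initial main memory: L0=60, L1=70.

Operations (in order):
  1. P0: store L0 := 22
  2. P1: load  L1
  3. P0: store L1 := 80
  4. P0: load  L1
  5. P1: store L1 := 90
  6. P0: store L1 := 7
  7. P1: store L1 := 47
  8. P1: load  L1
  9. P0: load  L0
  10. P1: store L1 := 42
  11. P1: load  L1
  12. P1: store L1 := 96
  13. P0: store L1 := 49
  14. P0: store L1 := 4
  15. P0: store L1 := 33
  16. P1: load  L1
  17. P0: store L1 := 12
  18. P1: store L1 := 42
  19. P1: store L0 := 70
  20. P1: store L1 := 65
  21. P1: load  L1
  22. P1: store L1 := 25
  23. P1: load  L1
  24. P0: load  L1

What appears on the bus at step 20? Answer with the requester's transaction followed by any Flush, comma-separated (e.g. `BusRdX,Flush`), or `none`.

[1] P0: store L0 := 22 | P0:M(22), P1:I | bus: BusRdX
[2] P1: load  L1 | P0:I, P1:E(70) | bus: BusRd
[3] P0: store L1 := 80 | P0:M(80), P1:I | bus: BusRdX
[4] P0: load  L1 | P0:M(80), P1:I | bus: none
[5] P1: store L1 := 90 | P0:I, P1:M(90) | bus: BusRdX,Flush
[6] P0: store L1 := 7 | P0:M(7), P1:I | bus: BusRdX,Flush
[7] P1: store L1 := 47 | P0:I, P1:M(47) | bus: BusRdX,Flush
[8] P1: load  L1 | P0:I, P1:M(47) | bus: none
[9] P0: load  L0 | P0:M(22), P1:I | bus: none
[10] P1: store L1 := 42 | P0:I, P1:M(42) | bus: none
[11] P1: load  L1 | P0:I, P1:M(42) | bus: none
[12] P1: store L1 := 96 | P0:I, P1:M(96) | bus: none
[13] P0: store L1 := 49 | P0:M(49), P1:I | bus: BusRdX,Flush
[14] P0: store L1 := 4 | P0:M(4), P1:I | bus: none
[15] P0: store L1 := 33 | P0:M(33), P1:I | bus: none
[16] P1: load  L1 | P0:S(33), P1:S(33) | bus: BusRd,Flush
[17] P0: store L1 := 12 | P0:M(12), P1:I | bus: BusUpgr
[18] P1: store L1 := 42 | P0:I, P1:M(42) | bus: BusRdX,Flush
[19] P1: store L0 := 70 | P0:I, P1:M(70) | bus: BusRdX,Flush
[20] P1: store L1 := 65 | P0:I, P1:M(65) | bus: none
[21] P1: load  L1 | P0:I, P1:M(65) | bus: none
[22] P1: store L1 := 25 | P0:I, P1:M(25) | bus: none
[23] P1: load  L1 | P0:I, P1:M(25) | bus: none
[24] P0: load  L1 | P0:S(25), P1:S(25) | bus: BusRd,Flush

bus = none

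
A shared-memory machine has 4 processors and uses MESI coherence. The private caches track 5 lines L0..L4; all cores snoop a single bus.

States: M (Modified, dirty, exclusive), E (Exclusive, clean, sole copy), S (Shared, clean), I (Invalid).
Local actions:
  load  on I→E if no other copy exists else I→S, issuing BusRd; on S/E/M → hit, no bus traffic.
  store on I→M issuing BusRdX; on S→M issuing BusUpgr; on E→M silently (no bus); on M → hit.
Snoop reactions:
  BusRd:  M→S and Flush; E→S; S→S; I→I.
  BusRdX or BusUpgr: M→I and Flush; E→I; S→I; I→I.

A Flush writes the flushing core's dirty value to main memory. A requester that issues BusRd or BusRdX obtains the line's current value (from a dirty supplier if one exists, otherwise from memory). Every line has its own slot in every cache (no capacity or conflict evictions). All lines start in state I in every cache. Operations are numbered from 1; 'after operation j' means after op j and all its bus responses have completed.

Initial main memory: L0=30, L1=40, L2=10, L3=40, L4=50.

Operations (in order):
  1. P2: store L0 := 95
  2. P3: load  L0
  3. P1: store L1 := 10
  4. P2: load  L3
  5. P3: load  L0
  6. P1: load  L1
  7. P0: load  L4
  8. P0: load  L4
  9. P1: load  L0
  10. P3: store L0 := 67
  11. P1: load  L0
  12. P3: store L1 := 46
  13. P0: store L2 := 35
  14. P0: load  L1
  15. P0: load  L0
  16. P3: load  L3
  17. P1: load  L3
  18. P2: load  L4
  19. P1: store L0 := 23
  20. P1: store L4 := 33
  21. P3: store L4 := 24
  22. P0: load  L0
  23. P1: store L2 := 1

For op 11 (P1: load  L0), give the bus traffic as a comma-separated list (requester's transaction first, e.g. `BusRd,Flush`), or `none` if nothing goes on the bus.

[1] P2: store L0 := 95 | P0:I, P1:I, P2:M(95), P3:I | bus: BusRdX
[2] P3: load  L0 | P0:I, P1:I, P2:S(95), P3:S(95) | bus: BusRd,Flush
[3] P1: store L1 := 10 | P0:I, P1:M(10), P2:I, P3:I | bus: BusRdX
[4] P2: load  L3 | P0:I, P1:I, P2:E(40), P3:I | bus: BusRd
[5] P3: load  L0 | P0:I, P1:I, P2:S(95), P3:S(95) | bus: none
[6] P1: load  L1 | P0:I, P1:M(10), P2:I, P3:I | bus: none
[7] P0: load  L4 | P0:E(50), P1:I, P2:I, P3:I | bus: BusRd
[8] P0: load  L4 | P0:E(50), P1:I, P2:I, P3:I | bus: none
[9] P1: load  L0 | P0:I, P1:S(95), P2:S(95), P3:S(95) | bus: BusRd
[10] P3: store L0 := 67 | P0:I, P1:I, P2:I, P3:M(67) | bus: BusUpgr
[11] P1: load  L0 | P0:I, P1:S(67), P2:I, P3:S(67) | bus: BusRd,Flush
[12] P3: store L1 := 46 | P0:I, P1:I, P2:I, P3:M(46) | bus: BusRdX,Flush
[13] P0: store L2 := 35 | P0:M(35), P1:I, P2:I, P3:I | bus: BusRdX
[14] P0: load  L1 | P0:S(46), P1:I, P2:I, P3:S(46) | bus: BusRd,Flush
[15] P0: load  L0 | P0:S(67), P1:S(67), P2:I, P3:S(67) | bus: BusRd
[16] P3: load  L3 | P0:I, P1:I, P2:S(40), P3:S(40) | bus: BusRd
[17] P1: load  L3 | P0:I, P1:S(40), P2:S(40), P3:S(40) | bus: BusRd
[18] P2: load  L4 | P0:S(50), P1:I, P2:S(50), P3:I | bus: BusRd
[19] P1: store L0 := 23 | P0:I, P1:M(23), P2:I, P3:I | bus: BusUpgr
[20] P1: store L4 := 33 | P0:I, P1:M(33), P2:I, P3:I | bus: BusRdX
[21] P3: store L4 := 24 | P0:I, P1:I, P2:I, P3:M(24) | bus: BusRdX,Flush
[22] P0: load  L0 | P0:S(23), P1:S(23), P2:I, P3:I | bus: BusRd,Flush
[23] P1: store L2 := 1 | P0:I, P1:M(1), P2:I, P3:I | bus: BusRdX,Flush

bus = BusRd,Flush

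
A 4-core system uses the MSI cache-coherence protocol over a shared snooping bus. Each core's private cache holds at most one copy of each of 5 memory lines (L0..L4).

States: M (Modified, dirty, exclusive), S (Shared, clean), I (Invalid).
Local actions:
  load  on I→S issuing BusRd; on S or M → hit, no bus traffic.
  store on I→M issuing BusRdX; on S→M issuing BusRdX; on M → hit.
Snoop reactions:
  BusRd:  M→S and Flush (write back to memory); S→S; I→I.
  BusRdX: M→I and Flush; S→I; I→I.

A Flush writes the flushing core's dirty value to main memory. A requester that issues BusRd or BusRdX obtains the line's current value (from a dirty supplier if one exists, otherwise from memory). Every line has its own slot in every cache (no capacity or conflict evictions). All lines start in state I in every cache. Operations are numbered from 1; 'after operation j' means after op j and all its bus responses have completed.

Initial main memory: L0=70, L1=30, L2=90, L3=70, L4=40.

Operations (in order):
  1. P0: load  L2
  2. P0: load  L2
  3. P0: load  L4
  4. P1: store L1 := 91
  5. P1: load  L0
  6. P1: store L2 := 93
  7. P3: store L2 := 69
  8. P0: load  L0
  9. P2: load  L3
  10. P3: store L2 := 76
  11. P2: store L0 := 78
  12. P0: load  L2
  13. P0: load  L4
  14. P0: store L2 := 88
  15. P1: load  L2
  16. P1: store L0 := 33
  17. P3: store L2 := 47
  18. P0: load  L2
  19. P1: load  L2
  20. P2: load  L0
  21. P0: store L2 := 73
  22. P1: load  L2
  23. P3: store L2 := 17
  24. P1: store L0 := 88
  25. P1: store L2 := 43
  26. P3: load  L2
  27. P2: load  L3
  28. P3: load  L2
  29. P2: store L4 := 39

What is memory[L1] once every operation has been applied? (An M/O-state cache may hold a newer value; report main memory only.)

step 1: P0: load  L2  ⟶  SIII  (L2)  txn=BusRd  M[L2]=90
step 2: P0: load  L2  ⟶  SIII  (L2)  txn=∅  M[L2]=90
step 3: P0: load  L4  ⟶  SIII  (L4)  txn=BusRd  M[L4]=40
step 4: P1: store L1 := 91  ⟶  IMII  (L1)  txn=BusRdX  M[L1]=30
step 5: P1: load  L0  ⟶  ISII  (L0)  txn=BusRd  M[L0]=70
step 6: P1: store L2 := 93  ⟶  IMII  (L2)  txn=BusRdX  M[L2]=90
step 7: P3: store L2 := 69  ⟶  IIIM  (L2)  txn=BusRdX+Flush  M[L2]=93
step 8: P0: load  L0  ⟶  SSII  (L0)  txn=BusRd  M[L0]=70
step 9: P2: load  L3  ⟶  IISI  (L3)  txn=BusRd  M[L3]=70
step 10: P3: store L2 := 76  ⟶  IIIM  (L2)  txn=∅  M[L2]=93
step 11: P2: store L0 := 78  ⟶  IIMI  (L0)  txn=BusRdX  M[L0]=70
step 12: P0: load  L2  ⟶  SIIS  (L2)  txn=BusRd+Flush  M[L2]=76
step 13: P0: load  L4  ⟶  SIII  (L4)  txn=∅  M[L4]=40
step 14: P0: store L2 := 88  ⟶  MIII  (L2)  txn=BusRdX  M[L2]=76
step 15: P1: load  L2  ⟶  SSII  (L2)  txn=BusRd+Flush  M[L2]=88
step 16: P1: store L0 := 33  ⟶  IMII  (L0)  txn=BusRdX+Flush  M[L0]=78
step 17: P3: store L2 := 47  ⟶  IIIM  (L2)  txn=BusRdX  M[L2]=88
step 18: P0: load  L2  ⟶  SIIS  (L2)  txn=BusRd+Flush  M[L2]=47
step 19: P1: load  L2  ⟶  SSIS  (L2)  txn=BusRd  M[L2]=47
step 20: P2: load  L0  ⟶  ISSI  (L0)  txn=BusRd+Flush  M[L0]=33
step 21: P0: store L2 := 73  ⟶  MIII  (L2)  txn=BusRdX  M[L2]=47
step 22: P1: load  L2  ⟶  SSII  (L2)  txn=BusRd+Flush  M[L2]=73
step 23: P3: store L2 := 17  ⟶  IIIM  (L2)  txn=BusRdX  M[L2]=73
step 24: P1: store L0 := 88  ⟶  IMII  (L0)  txn=BusRdX  M[L0]=33
step 25: P1: store L2 := 43  ⟶  IMII  (L2)  txn=BusRdX+Flush  M[L2]=17
step 26: P3: load  L2  ⟶  ISIS  (L2)  txn=BusRd+Flush  M[L2]=43
step 27: P2: load  L3  ⟶  IISI  (L3)  txn=∅  M[L3]=70
step 28: P3: load  L2  ⟶  ISIS  (L2)  txn=∅  M[L2]=43
step 29: P2: store L4 := 39  ⟶  IIMI  (L4)  txn=BusRdX  M[L4]=40

memory[L1] = 30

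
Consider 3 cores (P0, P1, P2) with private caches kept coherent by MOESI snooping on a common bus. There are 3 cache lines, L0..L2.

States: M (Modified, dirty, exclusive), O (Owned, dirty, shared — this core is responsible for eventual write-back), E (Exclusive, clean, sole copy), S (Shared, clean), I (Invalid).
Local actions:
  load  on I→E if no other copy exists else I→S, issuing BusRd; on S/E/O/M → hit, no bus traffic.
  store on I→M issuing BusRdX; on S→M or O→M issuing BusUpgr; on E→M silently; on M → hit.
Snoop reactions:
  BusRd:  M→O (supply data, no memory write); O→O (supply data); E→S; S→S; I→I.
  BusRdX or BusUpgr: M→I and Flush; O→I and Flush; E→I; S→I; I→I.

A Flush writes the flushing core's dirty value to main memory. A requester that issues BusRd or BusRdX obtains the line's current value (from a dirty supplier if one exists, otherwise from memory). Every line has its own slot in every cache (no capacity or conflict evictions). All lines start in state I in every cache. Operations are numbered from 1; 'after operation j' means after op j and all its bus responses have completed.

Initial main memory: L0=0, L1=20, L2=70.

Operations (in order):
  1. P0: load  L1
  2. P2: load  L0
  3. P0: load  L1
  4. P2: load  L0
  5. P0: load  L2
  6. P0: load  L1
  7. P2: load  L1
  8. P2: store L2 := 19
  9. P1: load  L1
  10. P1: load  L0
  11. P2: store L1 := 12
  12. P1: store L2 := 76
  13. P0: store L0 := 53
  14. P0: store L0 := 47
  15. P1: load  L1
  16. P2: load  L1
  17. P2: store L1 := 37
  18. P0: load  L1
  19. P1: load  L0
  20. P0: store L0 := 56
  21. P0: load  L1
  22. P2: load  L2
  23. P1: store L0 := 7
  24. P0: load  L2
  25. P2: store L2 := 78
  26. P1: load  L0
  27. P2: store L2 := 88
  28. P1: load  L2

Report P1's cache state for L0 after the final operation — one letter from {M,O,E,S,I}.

1. P0: load  L1  bus=[BusRd]  L1: P0=E P1=I P2=I  mem[L1]=20
2. P2: load  L0  bus=[BusRd]  L0: P0=I P1=I P2=E  mem[L0]=0
3. P0: load  L1  bus=[-]  L1: P0=E P1=I P2=I  mem[L1]=20
4. P2: load  L0  bus=[-]  L0: P0=I P1=I P2=E  mem[L0]=0
5. P0: load  L2  bus=[BusRd]  L2: P0=E P1=I P2=I  mem[L2]=70
6. P0: load  L1  bus=[-]  L1: P0=E P1=I P2=I  mem[L1]=20
7. P2: load  L1  bus=[BusRd]  L1: P0=S P1=I P2=S  mem[L1]=20
8. P2: store L2 := 19  bus=[BusRdX]  L2: P0=I P1=I P2=M  mem[L2]=70
9. P1: load  L1  bus=[BusRd]  L1: P0=S P1=S P2=S  mem[L1]=20
10. P1: load  L0  bus=[BusRd]  L0: P0=I P1=S P2=S  mem[L0]=0
11. P2: store L1 := 12  bus=[BusUpgr]  L1: P0=I P1=I P2=M  mem[L1]=20
12. P1: store L2 := 76  bus=[BusRdX,Flush]  L2: P0=I P1=M P2=I  mem[L2]=19
13. P0: store L0 := 53  bus=[BusRdX]  L0: P0=M P1=I P2=I  mem[L0]=0
14. P0: store L0 := 47  bus=[-]  L0: P0=M P1=I P2=I  mem[L0]=0
15. P1: load  L1  bus=[BusRd]  L1: P0=I P1=S P2=O  mem[L1]=20
16. P2: load  L1  bus=[-]  L1: P0=I P1=S P2=O  mem[L1]=20
17. P2: store L1 := 37  bus=[BusUpgr]  L1: P0=I P1=I P2=M  mem[L1]=20
18. P0: load  L1  bus=[BusRd]  L1: P0=S P1=I P2=O  mem[L1]=20
19. P1: load  L0  bus=[BusRd]  L0: P0=O P1=S P2=I  mem[L0]=0
20. P0: store L0 := 56  bus=[BusUpgr]  L0: P0=M P1=I P2=I  mem[L0]=0
21. P0: load  L1  bus=[-]  L1: P0=S P1=I P2=O  mem[L1]=20
22. P2: load  L2  bus=[BusRd]  L2: P0=I P1=O P2=S  mem[L2]=19
23. P1: store L0 := 7  bus=[BusRdX,Flush]  L0: P0=I P1=M P2=I  mem[L0]=56
24. P0: load  L2  bus=[BusRd]  L2: P0=S P1=O P2=S  mem[L2]=19
25. P2: store L2 := 78  bus=[BusUpgr,Flush]  L2: P0=I P1=I P2=M  mem[L2]=76
26. P1: load  L0  bus=[-]  L0: P0=I P1=M P2=I  mem[L0]=56
27. P2: store L2 := 88  bus=[-]  L2: P0=I P1=I P2=M  mem[L2]=76
28. P1: load  L2  bus=[BusRd]  L2: P0=I P1=S P2=O  mem[L2]=76

state = M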